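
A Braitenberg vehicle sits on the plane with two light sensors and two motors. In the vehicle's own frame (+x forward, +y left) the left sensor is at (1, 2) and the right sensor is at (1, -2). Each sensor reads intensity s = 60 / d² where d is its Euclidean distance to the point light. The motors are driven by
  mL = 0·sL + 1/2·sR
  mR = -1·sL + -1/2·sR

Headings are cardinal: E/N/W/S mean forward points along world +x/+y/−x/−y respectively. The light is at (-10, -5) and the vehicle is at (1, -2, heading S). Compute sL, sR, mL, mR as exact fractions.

left sensor world pos  = (3, -3); dL² = 173
right sensor world pos = (-1, -3); dR² = 85
sL = 60/173 = 60/173
sR = 60/85 = 12/17
mL = 0·sL + 1/2·sR = 6/17
mR = -1·sL + -1/2·sR = -2058/2941

60/173 12/17 6/17 -2058/2941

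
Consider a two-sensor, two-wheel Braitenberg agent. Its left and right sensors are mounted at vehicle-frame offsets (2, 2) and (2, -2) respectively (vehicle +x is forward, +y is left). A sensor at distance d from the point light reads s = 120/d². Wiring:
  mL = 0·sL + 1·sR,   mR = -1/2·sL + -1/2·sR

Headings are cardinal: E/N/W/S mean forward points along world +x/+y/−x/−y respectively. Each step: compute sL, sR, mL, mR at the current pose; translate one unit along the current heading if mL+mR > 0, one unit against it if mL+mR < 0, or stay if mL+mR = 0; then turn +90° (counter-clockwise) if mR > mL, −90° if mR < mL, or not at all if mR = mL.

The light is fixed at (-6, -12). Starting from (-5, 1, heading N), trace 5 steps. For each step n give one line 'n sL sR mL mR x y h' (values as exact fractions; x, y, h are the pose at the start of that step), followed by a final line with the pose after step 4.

0 60/113 20/39 20/39 -2300/4407 -5 1 N
1 24/41 120/109 120/109 -3768/4469 -5 0 E
2 30/29 6/5 6/5 -162/145 -4 0 S
3 40/27 120/169 120/169 -5000/4563 -4 -1 W
4 12/17 60/97 60/97 -1092/1649 -3 -1 N
final -3 -2 E

n=0: pose=(-5,1,N); sL=60/113, sR=20/39; mL=20/39, mR=-2300/4407; mL+mR=-40/4407 → advance -1; mR−mL=-1520/1469 → turn -1·90°
n=1: pose=(-5,0,E); sL=24/41, sR=120/109; mL=120/109, mR=-3768/4469; mL+mR=1152/4469 → advance +1; mR−mL=-8688/4469 → turn -1·90°
n=2: pose=(-4,0,S); sL=30/29, sR=6/5; mL=6/5, mR=-162/145; mL+mR=12/145 → advance +1; mR−mL=-336/145 → turn -1·90°
n=3: pose=(-4,-1,W); sL=40/27, sR=120/169; mL=120/169, mR=-5000/4563; mL+mR=-1760/4563 → advance -1; mR−mL=-8240/4563 → turn -1·90°
n=4: pose=(-3,-1,N); sL=12/17, sR=60/97; mL=60/97, mR=-1092/1649; mL+mR=-72/1649 → advance -1; mR−mL=-2112/1649 → turn -1·90°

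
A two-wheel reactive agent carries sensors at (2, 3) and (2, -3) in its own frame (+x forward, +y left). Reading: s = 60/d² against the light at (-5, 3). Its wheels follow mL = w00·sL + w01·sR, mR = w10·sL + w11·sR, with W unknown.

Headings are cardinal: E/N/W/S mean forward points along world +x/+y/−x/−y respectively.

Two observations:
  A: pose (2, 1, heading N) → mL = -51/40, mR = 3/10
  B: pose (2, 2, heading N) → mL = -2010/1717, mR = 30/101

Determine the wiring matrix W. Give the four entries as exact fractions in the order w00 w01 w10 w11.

obs A: pose=(2,1,N) → sL=15/4, sR=3/5, mL=-51/40, mR=3/10
obs B: pose=(2,2,N) → sL=60/17, sR=60/101, mL=-2010/1717, mR=30/101
sensor matrix S = [[15/4, 3/5], [60/17, 60/101]]; det S = 189/1717
solve [mL_A; mL_B] = S·[w00; w01] and [mR_A; mR_B] = S·[w10; w11]:
  w00 = -1/2, w01 = 1, w10 = 0, w11 = 1/2

-1/2 1 0 1/2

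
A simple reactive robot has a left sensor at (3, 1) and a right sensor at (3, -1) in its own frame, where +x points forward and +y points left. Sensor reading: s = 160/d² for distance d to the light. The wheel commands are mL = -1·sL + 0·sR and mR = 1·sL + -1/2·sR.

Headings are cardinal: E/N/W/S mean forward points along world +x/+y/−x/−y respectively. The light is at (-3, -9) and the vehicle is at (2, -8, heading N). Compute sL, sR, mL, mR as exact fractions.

left sensor world pos  = (1, -5); dL² = 32
right sensor world pos = (3, -5); dR² = 52
sL = 160/32 = 5
sR = 160/52 = 40/13
mL = -1·sL + 0·sR = -5
mR = 1·sL + -1/2·sR = 45/13

5 40/13 -5 45/13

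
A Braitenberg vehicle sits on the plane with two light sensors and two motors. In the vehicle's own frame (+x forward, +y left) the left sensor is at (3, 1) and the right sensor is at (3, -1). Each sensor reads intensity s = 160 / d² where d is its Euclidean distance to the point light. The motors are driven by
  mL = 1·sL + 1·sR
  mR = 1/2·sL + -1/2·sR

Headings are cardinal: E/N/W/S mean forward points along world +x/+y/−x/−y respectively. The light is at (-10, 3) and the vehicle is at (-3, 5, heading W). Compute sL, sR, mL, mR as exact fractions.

left sensor world pos  = (-6, 4); dL² = 17
right sensor world pos = (-6, 6); dR² = 25
sL = 160/17 = 160/17
sR = 160/25 = 32/5
mL = 1·sL + 1·sR = 1344/85
mR = 1/2·sL + -1/2·sR = 128/85

160/17 32/5 1344/85 128/85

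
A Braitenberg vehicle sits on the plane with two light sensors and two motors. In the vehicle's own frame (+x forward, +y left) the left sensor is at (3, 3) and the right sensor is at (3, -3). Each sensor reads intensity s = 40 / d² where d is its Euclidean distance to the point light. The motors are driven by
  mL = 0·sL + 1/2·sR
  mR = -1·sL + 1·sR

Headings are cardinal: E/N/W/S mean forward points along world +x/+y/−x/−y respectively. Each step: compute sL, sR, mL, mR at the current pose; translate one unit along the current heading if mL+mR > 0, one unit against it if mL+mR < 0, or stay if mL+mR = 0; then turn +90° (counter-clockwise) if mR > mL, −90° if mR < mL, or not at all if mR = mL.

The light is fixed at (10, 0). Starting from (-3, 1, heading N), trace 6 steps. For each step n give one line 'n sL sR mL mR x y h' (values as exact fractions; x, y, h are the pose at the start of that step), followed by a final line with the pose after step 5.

0 5/34 10/29 5/29 195/986 -3 1 N
1 40/257 40/281 20/281 -960/72217 -3 2 W
2 20/157 20/73 10/73 1680/11461 -4 2 N
3 40/289 8/65 4/65 -288/18785 -4 3 W
4 1/9 2/9 1/9 1/9 -5 3 N
5 40/373 40/193 20/193 7200/71989 -5 4 N
final -5 5 E

n=0: pose=(-3,1,N); sL=5/34, sR=10/29; mL=5/29, mR=195/986; mL+mR=365/986 → advance +1; mR−mL=25/986 → turn +1·90°
n=1: pose=(-3,2,W); sL=40/257, sR=40/281; mL=20/281, mR=-960/72217; mL+mR=4180/72217 → advance +1; mR−mL=-6100/72217 → turn -1·90°
n=2: pose=(-4,2,N); sL=20/157, sR=20/73; mL=10/73, mR=1680/11461; mL+mR=3250/11461 → advance +1; mR−mL=110/11461 → turn +1·90°
n=3: pose=(-4,3,W); sL=40/289, sR=8/65; mL=4/65, mR=-288/18785; mL+mR=868/18785 → advance +1; mR−mL=-1444/18785 → turn -1·90°
n=4: pose=(-5,3,N); sL=1/9, sR=2/9; mL=1/9, mR=1/9; mL+mR=2/9 → advance +1; mR−mL=0 → turn +0·90°
n=5: pose=(-5,4,N); sL=40/373, sR=40/193; mL=20/193, mR=7200/71989; mL+mR=14660/71989 → advance +1; mR−mL=-260/71989 → turn -1·90°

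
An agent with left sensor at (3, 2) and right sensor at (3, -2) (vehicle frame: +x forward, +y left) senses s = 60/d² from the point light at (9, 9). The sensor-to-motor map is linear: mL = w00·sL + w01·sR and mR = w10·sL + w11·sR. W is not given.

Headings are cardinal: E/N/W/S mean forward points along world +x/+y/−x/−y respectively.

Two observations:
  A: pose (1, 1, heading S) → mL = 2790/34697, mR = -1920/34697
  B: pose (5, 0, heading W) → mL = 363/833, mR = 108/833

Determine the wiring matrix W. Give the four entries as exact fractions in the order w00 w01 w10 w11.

-1/2 1 -1/2 1/2

obs A: pose=(1,1,S) → sL=60/157, sR=60/221, mL=2790/34697, mR=-1920/34697
obs B: pose=(5,0,W) → sL=6/17, sR=30/49, mL=363/833, mR=108/833
sensor matrix S = [[60/157, 60/221], [6/17, 30/49]]; det S = 3993120/28902601
solve [mL_A; mL_B] = S·[w00; w01] and [mR_A; mR_B] = S·[w10; w11]:
  w00 = -1/2, w01 = 1, w10 = -1/2, w11 = 1/2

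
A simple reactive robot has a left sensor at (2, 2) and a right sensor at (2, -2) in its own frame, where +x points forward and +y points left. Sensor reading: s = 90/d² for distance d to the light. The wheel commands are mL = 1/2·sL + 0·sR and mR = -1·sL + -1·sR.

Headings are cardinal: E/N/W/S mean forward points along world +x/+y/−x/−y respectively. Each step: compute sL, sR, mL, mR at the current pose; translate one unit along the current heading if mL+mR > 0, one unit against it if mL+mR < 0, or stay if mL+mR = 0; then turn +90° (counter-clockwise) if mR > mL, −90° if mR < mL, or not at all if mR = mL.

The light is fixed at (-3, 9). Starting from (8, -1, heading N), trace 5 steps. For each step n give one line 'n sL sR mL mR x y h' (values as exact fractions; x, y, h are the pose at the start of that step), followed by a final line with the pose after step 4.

0 18/29 90/233 9/29 -6804/6757 8 -1 N
1 9/25 45/169 9/50 -2646/4225 8 -2 E
2 90/313 90/233 45/313 -49140/72929 7 -2 S
3 45/104 45/64 45/208 -945/832 7 -1 W
4 18/29 90/233 9/29 -6804/6757 8 -1 N
final 8 -2 E

n=0: pose=(8,-1,N); sL=18/29, sR=90/233; mL=9/29, mR=-6804/6757; mL+mR=-4707/6757 → advance -1; mR−mL=-8901/6757 → turn -1·90°
n=1: pose=(8,-2,E); sL=9/25, sR=45/169; mL=9/50, mR=-2646/4225; mL+mR=-3771/8450 → advance -1; mR−mL=-6813/8450 → turn -1·90°
n=2: pose=(7,-2,S); sL=90/313, sR=90/233; mL=45/313, mR=-49140/72929; mL+mR=-38655/72929 → advance -1; mR−mL=-59625/72929 → turn -1·90°
n=3: pose=(7,-1,W); sL=45/104, sR=45/64; mL=45/208, mR=-945/832; mL+mR=-765/832 → advance -1; mR−mL=-1125/832 → turn -1·90°
n=4: pose=(8,-1,N); sL=18/29, sR=90/233; mL=9/29, mR=-6804/6757; mL+mR=-4707/6757 → advance -1; mR−mL=-8901/6757 → turn -1·90°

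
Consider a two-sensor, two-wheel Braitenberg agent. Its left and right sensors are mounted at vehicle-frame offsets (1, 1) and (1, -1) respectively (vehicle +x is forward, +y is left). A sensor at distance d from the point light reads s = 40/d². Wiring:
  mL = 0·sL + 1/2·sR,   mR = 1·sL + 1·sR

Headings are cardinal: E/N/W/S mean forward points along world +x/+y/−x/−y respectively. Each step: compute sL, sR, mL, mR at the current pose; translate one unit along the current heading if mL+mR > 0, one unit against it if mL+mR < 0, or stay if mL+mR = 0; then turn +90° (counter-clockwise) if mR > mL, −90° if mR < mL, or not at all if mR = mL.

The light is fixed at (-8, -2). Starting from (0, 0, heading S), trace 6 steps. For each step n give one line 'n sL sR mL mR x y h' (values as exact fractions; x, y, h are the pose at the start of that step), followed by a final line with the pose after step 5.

0 20/41 4/5 2/5 264/205 0 0 S
1 8/17 40/81 20/81 1328/1377 0 -1 E
2 10/17 5/13 5/26 215/221 1 -1 N
3 8/13 40/73 20/73 1104/949 1 0 W
4 20/41 4/5 2/5 264/205 0 0 S
5 8/17 40/81 20/81 1328/1377 0 -1 E
final 1 -1 N

n=0: pose=(0,0,S); sL=20/41, sR=4/5; mL=2/5, mR=264/205; mL+mR=346/205 → advance +1; mR−mL=182/205 → turn +1·90°
n=1: pose=(0,-1,E); sL=8/17, sR=40/81; mL=20/81, mR=1328/1377; mL+mR=556/459 → advance +1; mR−mL=988/1377 → turn +1·90°
n=2: pose=(1,-1,N); sL=10/17, sR=5/13; mL=5/26, mR=215/221; mL+mR=515/442 → advance +1; mR−mL=345/442 → turn +1·90°
n=3: pose=(1,0,W); sL=8/13, sR=40/73; mL=20/73, mR=1104/949; mL+mR=1364/949 → advance +1; mR−mL=844/949 → turn +1·90°
n=4: pose=(0,0,S); sL=20/41, sR=4/5; mL=2/5, mR=264/205; mL+mR=346/205 → advance +1; mR−mL=182/205 → turn +1·90°
n=5: pose=(0,-1,E); sL=8/17, sR=40/81; mL=20/81, mR=1328/1377; mL+mR=556/459 → advance +1; mR−mL=988/1377 → turn +1·90°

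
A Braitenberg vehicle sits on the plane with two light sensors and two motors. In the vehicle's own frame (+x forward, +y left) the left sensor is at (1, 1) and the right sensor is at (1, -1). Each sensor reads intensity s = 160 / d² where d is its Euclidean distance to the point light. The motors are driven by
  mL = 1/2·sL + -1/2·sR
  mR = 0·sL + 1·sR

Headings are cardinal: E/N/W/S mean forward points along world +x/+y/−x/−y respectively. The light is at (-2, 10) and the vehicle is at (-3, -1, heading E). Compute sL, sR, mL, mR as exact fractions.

8/5 10/9 11/45 10/9

left sensor world pos  = (-2, 0); dL² = 100
right sensor world pos = (-2, -2); dR² = 144
sL = 160/100 = 8/5
sR = 160/144 = 10/9
mL = 1/2·sL + -1/2·sR = 11/45
mR = 0·sL + 1·sR = 10/9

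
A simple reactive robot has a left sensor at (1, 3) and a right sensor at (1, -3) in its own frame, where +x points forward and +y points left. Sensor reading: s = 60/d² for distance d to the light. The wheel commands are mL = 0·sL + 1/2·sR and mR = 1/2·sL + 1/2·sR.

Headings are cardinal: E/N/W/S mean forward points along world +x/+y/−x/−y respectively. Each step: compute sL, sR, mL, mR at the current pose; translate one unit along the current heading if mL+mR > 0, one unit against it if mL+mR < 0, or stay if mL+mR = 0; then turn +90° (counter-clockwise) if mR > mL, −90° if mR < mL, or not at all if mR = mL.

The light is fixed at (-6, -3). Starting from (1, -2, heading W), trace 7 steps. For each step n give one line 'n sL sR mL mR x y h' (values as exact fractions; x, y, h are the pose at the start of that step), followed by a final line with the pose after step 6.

0 3/2 15/13 15/26 69/52 1 -2 W
1 20/27 20/3 10/3 100/27 0 -2 S
2 30/29 30/29 15/29 30/29 0 -3 E
3 60/17 60/101 30/101 3540/1717 1 -3 N
4 3/2 15/13 15/26 69/52 1 -2 W
5 20/27 20/3 10/3 100/27 0 -2 S
6 30/29 30/29 15/29 30/29 0 -3 E
final 1 -3 N

n=0: pose=(1,-2,W); sL=3/2, sR=15/13; mL=15/26, mR=69/52; mL+mR=99/52 → advance +1; mR−mL=3/4 → turn +1·90°
n=1: pose=(0,-2,S); sL=20/27, sR=20/3; mL=10/3, mR=100/27; mL+mR=190/27 → advance +1; mR−mL=10/27 → turn +1·90°
n=2: pose=(0,-3,E); sL=30/29, sR=30/29; mL=15/29, mR=30/29; mL+mR=45/29 → advance +1; mR−mL=15/29 → turn +1·90°
n=3: pose=(1,-3,N); sL=60/17, sR=60/101; mL=30/101, mR=3540/1717; mL+mR=4050/1717 → advance +1; mR−mL=30/17 → turn +1·90°
n=4: pose=(1,-2,W); sL=3/2, sR=15/13; mL=15/26, mR=69/52; mL+mR=99/52 → advance +1; mR−mL=3/4 → turn +1·90°
n=5: pose=(0,-2,S); sL=20/27, sR=20/3; mL=10/3, mR=100/27; mL+mR=190/27 → advance +1; mR−mL=10/27 → turn +1·90°
n=6: pose=(0,-3,E); sL=30/29, sR=30/29; mL=15/29, mR=30/29; mL+mR=45/29 → advance +1; mR−mL=15/29 → turn +1·90°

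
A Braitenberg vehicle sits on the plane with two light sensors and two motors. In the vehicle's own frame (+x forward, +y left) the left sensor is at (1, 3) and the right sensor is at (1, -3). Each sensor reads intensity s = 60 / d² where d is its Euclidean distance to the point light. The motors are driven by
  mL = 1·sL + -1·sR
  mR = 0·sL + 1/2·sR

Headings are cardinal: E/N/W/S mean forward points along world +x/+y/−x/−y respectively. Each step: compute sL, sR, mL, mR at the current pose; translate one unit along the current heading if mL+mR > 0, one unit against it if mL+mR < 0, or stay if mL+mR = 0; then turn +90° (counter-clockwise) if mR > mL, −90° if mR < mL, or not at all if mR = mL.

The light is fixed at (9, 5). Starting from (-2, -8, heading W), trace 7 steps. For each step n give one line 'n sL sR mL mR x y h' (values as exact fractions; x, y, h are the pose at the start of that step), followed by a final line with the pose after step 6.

0 3/20 15/61 -117/1220 15/122 -2 -8 W
1 60/277 60/421 8640/116617 30/421 -3 -8 S
2 30/229 6/29 -504/6641 3/29 -3 -9 W
3 12/65 60/481 144/2405 30/481 -4 -9 S
4 5/24 5/39 25/312 5/78 -4 -10 E
5 60/337 60/481 8640/162097 30/481 -3 -10 S
6 6/29 30/241 576/6989 15/241 -3 -11 E
final -2 -11 S

n=0: pose=(-2,-8,W); sL=3/20, sR=15/61; mL=-117/1220, mR=15/122; mL+mR=33/1220 → advance +1; mR−mL=267/1220 → turn +1·90°
n=1: pose=(-3,-8,S); sL=60/277, sR=60/421; mL=8640/116617, mR=30/421; mL+mR=16950/116617 → advance +1; mR−mL=-330/116617 → turn -1·90°
n=2: pose=(-3,-9,W); sL=30/229, sR=6/29; mL=-504/6641, mR=3/29; mL+mR=183/6641 → advance +1; mR−mL=1191/6641 → turn +1·90°
n=3: pose=(-4,-9,S); sL=12/65, sR=60/481; mL=144/2405, mR=30/481; mL+mR=294/2405 → advance +1; mR−mL=6/2405 → turn +1·90°
n=4: pose=(-4,-10,E); sL=5/24, sR=5/39; mL=25/312, mR=5/78; mL+mR=15/104 → advance +1; mR−mL=-5/312 → turn -1·90°
n=5: pose=(-3,-10,S); sL=60/337, sR=60/481; mL=8640/162097, mR=30/481; mL+mR=18750/162097 → advance +1; mR−mL=1470/162097 → turn +1·90°
n=6: pose=(-3,-11,E); sL=6/29, sR=30/241; mL=576/6989, mR=15/241; mL+mR=1011/6989 → advance +1; mR−mL=-141/6989 → turn -1·90°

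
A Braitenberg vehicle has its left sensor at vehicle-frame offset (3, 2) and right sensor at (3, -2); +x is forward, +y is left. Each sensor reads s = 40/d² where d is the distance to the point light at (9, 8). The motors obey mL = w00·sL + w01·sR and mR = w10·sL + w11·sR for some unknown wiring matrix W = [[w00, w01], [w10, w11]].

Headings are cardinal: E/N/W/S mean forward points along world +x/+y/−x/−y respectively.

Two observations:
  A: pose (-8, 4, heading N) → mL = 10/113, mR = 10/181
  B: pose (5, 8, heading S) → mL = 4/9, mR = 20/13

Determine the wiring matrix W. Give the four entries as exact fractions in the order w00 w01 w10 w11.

obs A: pose=(-8,4,N) → sL=20/181, sR=20/113, mL=10/113, mR=10/181
obs B: pose=(5,8,S) → sL=40/13, sR=8/9, mL=4/9, mR=20/13
sensor matrix S = [[20/181, 20/113], [40/13, 8/9]]; det S = -1068160/2393001
solve [mL_A; mL_B] = S·[w00; w01] and [mR_A; mR_B] = S·[w10; w11]:
  w00 = 0, w01 = 1/2, w10 = 1/2, w11 = 0

0 1/2 1/2 0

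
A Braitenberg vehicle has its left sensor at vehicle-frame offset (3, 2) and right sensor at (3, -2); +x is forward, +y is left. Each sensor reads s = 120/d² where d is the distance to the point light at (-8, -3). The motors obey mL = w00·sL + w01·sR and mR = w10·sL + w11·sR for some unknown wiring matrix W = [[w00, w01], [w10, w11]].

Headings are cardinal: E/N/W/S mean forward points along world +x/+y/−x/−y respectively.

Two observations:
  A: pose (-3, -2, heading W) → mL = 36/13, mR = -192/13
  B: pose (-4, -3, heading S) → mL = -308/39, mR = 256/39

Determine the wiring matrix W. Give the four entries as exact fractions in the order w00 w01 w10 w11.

obs A: pose=(-3,-2,W) → sL=24, sR=120/13, mL=36/13, mR=-192/13
obs B: pose=(-4,-3,S) → sL=8/3, sR=120/13, mL=-308/39, mR=256/39
sensor matrix S = [[24, 120/13], [8/3, 120/13]]; det S = 2560/13
solve [mL_A; mL_B] = S·[w00; w01] and [mR_A; mR_B] = S·[w10; w11]:
  w00 = 1/2, w01 = -1, w10 = -1, w11 = 1

1/2 -1 -1 1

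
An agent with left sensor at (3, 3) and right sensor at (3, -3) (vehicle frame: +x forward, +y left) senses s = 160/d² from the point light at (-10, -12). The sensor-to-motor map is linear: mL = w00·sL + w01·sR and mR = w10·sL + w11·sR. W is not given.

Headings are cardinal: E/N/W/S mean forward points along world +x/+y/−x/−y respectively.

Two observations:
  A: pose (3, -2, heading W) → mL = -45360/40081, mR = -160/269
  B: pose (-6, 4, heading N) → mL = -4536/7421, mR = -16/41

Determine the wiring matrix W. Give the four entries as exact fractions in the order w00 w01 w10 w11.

-1/2 -1 0 -1

obs A: pose=(3,-2,W) → sL=160/149, sR=160/269, mL=-45360/40081, mR=-160/269
obs B: pose=(-6,4,N) → sL=80/181, sR=16/41, mL=-4536/7421, mR=-16/41
sensor matrix S = [[160/149, 160/269], [80/181, 16/41]]; det S = 46448640/297441101
solve [mL_A; mL_B] = S·[w00; w01] and [mR_A; mR_B] = S·[w10; w11]:
  w00 = -1/2, w01 = -1, w10 = 0, w11 = -1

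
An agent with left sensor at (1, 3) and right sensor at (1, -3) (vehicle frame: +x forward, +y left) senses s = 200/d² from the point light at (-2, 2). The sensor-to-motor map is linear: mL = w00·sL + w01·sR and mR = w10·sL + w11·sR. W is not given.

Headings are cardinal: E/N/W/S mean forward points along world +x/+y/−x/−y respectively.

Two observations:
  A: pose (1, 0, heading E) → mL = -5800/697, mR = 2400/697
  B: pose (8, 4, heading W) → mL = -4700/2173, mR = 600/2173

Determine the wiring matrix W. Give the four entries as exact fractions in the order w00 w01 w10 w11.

-1/2 -1/2 1/2 -1/2

obs A: pose=(1,0,E) → sL=200/17, sR=200/41, mL=-5800/697, mR=2400/697
obs B: pose=(8,4,W) → sL=100/41, sR=100/53, mL=-4700/2173, mR=600/2173
sensor matrix S = [[200/17, 200/41], [100/41, 100/53]]; det S = 15600000/1514581
solve [mL_A; mL_B] = S·[w00; w01] and [mR_A; mR_B] = S·[w10; w11]:
  w00 = -1/2, w01 = -1/2, w10 = 1/2, w11 = -1/2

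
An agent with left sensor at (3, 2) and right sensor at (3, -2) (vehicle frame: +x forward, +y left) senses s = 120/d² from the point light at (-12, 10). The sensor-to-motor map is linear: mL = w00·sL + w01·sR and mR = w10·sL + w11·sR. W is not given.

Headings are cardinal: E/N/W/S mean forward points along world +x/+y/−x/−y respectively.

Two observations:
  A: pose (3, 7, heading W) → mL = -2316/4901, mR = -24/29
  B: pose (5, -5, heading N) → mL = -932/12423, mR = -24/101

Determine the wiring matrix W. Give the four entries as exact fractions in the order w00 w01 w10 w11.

obs A: pose=(3,7,W) → sL=120/169, sR=24/29, mL=-2316/4901, mR=-24/29
obs B: pose=(5,-5,N) → sL=40/123, sR=24/101, mL=-932/12423, mR=-24/101
sensor matrix S = [[120/169, 24/29], [40/123, 24/101]]; det S = -2037760/20295041
solve [mL_A; mL_B] = S·[w00; w01] and [mR_A; mR_B] = S·[w10; w11]:
  w00 = 1/2, w01 = -1, w10 = 0, w11 = -1

1/2 -1 0 -1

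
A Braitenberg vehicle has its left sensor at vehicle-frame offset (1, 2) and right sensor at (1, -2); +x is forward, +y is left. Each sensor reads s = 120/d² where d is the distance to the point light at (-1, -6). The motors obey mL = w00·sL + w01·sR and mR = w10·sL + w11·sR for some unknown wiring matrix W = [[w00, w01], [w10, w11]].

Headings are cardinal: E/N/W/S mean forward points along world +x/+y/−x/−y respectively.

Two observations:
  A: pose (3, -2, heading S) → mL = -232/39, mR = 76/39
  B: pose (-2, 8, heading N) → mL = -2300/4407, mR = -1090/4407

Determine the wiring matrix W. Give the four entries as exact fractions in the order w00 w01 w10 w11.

obs A: pose=(3,-2,S) → sL=8/3, sR=120/13, mL=-232/39, mR=76/39
obs B: pose=(-2,8,N) → sL=20/39, sR=60/113, mL=-2300/4407, mR=-1090/4407
sensor matrix S = [[8/3, 120/13], [20/39, 60/113]]; det S = -63360/19097
solve [mL_A; mL_B] = S·[w00; w01] and [mR_A; mR_B] = S·[w10; w11]:
  w00 = -1/2, w01 = -1/2, w10 = -1, w11 = 1/2

-1/2 -1/2 -1 1/2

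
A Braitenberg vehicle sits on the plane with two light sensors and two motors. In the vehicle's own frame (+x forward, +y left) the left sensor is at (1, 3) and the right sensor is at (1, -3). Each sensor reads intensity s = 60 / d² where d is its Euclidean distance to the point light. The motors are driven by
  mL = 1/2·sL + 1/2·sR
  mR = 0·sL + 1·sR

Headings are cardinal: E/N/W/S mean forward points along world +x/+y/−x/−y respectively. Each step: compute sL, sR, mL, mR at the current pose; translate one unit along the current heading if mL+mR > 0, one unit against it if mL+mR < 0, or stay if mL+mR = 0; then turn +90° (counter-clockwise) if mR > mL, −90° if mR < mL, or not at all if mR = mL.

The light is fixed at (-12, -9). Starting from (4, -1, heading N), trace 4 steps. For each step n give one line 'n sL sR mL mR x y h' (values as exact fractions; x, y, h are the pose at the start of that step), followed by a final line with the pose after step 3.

0 6/25 30/221 1038/5525 30/221 4 -1 N
1 60/433 12/65 4548/28145 12/65 4 0 E
2 15/74 3/25 597/3700 3/25 5 0 N
3 60/493 60/373 25980/183889 60/373 5 1 E
final 6 1 N

n=0: pose=(4,-1,N); sL=6/25, sR=30/221; mL=1038/5525, mR=30/221; mL+mR=1788/5525 → advance +1; mR−mL=-288/5525 → turn -1·90°
n=1: pose=(4,0,E); sL=60/433, sR=12/65; mL=4548/28145, mR=12/65; mL+mR=9744/28145 → advance +1; mR−mL=648/28145 → turn +1·90°
n=2: pose=(5,0,N); sL=15/74, sR=3/25; mL=597/3700, mR=3/25; mL+mR=1041/3700 → advance +1; mR−mL=-153/3700 → turn -1·90°
n=3: pose=(5,1,E); sL=60/493, sR=60/373; mL=25980/183889, mR=60/373; mL+mR=55560/183889 → advance +1; mR−mL=3600/183889 → turn +1·90°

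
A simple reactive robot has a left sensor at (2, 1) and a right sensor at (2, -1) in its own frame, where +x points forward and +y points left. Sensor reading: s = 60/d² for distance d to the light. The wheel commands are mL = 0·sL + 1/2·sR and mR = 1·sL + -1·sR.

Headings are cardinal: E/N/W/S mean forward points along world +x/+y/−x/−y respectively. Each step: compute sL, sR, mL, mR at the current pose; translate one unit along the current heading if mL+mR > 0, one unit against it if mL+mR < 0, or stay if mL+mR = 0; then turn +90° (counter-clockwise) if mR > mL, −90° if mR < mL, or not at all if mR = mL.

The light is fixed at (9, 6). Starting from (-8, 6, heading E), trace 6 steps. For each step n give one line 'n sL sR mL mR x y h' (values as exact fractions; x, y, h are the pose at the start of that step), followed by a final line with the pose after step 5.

0 30/113 30/113 15/113 0 -8 6 E
1 60/229 60/293 30/293 3840/67097 -7 6 S
2 15/82 5/27 5/54 -5/2214 -7 5 W
3 12/65 60/257 30/257 -816/16705 -8 5 N
4 30/113 30/113 15/113 0 -8 6 E
5 60/229 60/293 30/293 3840/67097 -7 6 S
final -7 5 W

n=0: pose=(-8,6,E); sL=30/113, sR=30/113; mL=15/113, mR=0; mL+mR=15/113 → advance +1; mR−mL=-15/113 → turn -1·90°
n=1: pose=(-7,6,S); sL=60/229, sR=60/293; mL=30/293, mR=3840/67097; mL+mR=10710/67097 → advance +1; mR−mL=-3030/67097 → turn -1·90°
n=2: pose=(-7,5,W); sL=15/82, sR=5/27; mL=5/54, mR=-5/2214; mL+mR=100/1107 → advance +1; mR−mL=-35/369 → turn -1·90°
n=3: pose=(-8,5,N); sL=12/65, sR=60/257; mL=30/257, mR=-816/16705; mL+mR=1134/16705 → advance +1; mR−mL=-2766/16705 → turn -1·90°
n=4: pose=(-8,6,E); sL=30/113, sR=30/113; mL=15/113, mR=0; mL+mR=15/113 → advance +1; mR−mL=-15/113 → turn -1·90°
n=5: pose=(-7,6,S); sL=60/229, sR=60/293; mL=30/293, mR=3840/67097; mL+mR=10710/67097 → advance +1; mR−mL=-3030/67097 → turn -1·90°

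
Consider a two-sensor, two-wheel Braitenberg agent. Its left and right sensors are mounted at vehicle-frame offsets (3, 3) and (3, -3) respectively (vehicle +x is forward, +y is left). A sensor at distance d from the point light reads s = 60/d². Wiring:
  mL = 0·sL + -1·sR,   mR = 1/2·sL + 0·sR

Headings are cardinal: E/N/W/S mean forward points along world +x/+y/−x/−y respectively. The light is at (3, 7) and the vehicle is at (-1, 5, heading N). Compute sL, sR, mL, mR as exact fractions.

left sensor world pos  = (-4, 8); dL² = 50
right sensor world pos = (2, 8); dR² = 2
sL = 60/50 = 6/5
sR = 60/2 = 30
mL = 0·sL + -1·sR = -30
mR = 1/2·sL + 0·sR = 3/5

6/5 30 -30 3/5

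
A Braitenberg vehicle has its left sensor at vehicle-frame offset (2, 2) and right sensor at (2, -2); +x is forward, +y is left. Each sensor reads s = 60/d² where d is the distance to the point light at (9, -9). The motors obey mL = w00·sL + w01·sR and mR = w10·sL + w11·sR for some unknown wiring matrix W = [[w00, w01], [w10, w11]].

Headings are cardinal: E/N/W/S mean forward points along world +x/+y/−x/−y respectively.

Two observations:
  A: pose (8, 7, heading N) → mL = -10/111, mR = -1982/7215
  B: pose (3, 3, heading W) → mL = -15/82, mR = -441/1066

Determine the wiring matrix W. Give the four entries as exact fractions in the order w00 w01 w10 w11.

-1/2 0 -1/2 -1

obs A: pose=(8,7,N) → sL=20/111, sR=12/65, mL=-10/111, mR=-1982/7215
obs B: pose=(3,3,W) → sL=15/41, sR=3/13, mL=-15/82, mR=-441/1066
sensor matrix S = [[20/111, 12/65], [15/41, 3/13]]; det S = -512/19721
solve [mL_A; mL_B] = S·[w00; w01] and [mR_A; mR_B] = S·[w10; w11]:
  w00 = -1/2, w01 = 0, w10 = -1/2, w11 = -1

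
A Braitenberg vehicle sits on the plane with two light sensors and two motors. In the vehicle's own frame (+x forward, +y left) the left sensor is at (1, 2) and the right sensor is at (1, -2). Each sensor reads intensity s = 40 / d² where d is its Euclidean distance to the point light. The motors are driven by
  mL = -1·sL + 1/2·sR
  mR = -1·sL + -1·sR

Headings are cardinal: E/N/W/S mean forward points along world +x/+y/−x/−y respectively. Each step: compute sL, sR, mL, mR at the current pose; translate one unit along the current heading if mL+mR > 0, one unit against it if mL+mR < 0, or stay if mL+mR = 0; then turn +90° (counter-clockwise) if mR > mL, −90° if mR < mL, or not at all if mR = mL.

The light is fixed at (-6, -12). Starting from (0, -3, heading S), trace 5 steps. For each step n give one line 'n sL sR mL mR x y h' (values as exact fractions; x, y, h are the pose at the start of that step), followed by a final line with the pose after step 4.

0 5/16 1/2 -1/16 -13/16 0 -3 S
1 40/89 40/169 -4980/15041 -10320/15041 0 -2 W
2 20/73 20/101 -1290/7373 -3480/7373 1 -2 N
3 8/37 40/113 -164/4181 -2384/4181 1 -3 E
4 5/16 1/2 -1/16 -13/16 0 -3 S
final 0 -2 W

n=0: pose=(0,-3,S); sL=5/16, sR=1/2; mL=-1/16, mR=-13/16; mL+mR=-7/8 → advance -1; mR−mL=-3/4 → turn -1·90°
n=1: pose=(0,-2,W); sL=40/89, sR=40/169; mL=-4980/15041, mR=-10320/15041; mL+mR=-15300/15041 → advance -1; mR−mL=-60/169 → turn -1·90°
n=2: pose=(1,-2,N); sL=20/73, sR=20/101; mL=-1290/7373, mR=-3480/7373; mL+mR=-4770/7373 → advance -1; mR−mL=-30/101 → turn -1·90°
n=3: pose=(1,-3,E); sL=8/37, sR=40/113; mL=-164/4181, mR=-2384/4181; mL+mR=-2548/4181 → advance -1; mR−mL=-60/113 → turn -1·90°
n=4: pose=(0,-3,S); sL=5/16, sR=1/2; mL=-1/16, mR=-13/16; mL+mR=-7/8 → advance -1; mR−mL=-3/4 → turn -1·90°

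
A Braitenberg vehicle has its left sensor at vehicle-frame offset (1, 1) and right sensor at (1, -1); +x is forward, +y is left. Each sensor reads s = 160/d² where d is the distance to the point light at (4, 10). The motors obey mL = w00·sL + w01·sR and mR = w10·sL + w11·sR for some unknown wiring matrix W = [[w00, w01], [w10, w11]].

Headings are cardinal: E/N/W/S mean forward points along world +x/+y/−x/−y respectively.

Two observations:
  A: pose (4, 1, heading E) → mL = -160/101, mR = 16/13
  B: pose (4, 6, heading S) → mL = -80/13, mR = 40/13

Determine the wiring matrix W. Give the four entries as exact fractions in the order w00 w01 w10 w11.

obs A: pose=(4,1,E) → sL=32/13, sR=160/101, mL=-160/101, mR=16/13
obs B: pose=(4,6,S) → sL=80/13, sR=80/13, mL=-80/13, mR=40/13
sensor matrix S = [[32/13, 160/101], [80/13, 80/13]]; det S = 92160/17069
solve [mL_A; mL_B] = S·[w00; w01] and [mR_A; mR_B] = S·[w10; w11]:
  w00 = 0, w01 = -1, w10 = 1/2, w11 = 0

0 -1 1/2 0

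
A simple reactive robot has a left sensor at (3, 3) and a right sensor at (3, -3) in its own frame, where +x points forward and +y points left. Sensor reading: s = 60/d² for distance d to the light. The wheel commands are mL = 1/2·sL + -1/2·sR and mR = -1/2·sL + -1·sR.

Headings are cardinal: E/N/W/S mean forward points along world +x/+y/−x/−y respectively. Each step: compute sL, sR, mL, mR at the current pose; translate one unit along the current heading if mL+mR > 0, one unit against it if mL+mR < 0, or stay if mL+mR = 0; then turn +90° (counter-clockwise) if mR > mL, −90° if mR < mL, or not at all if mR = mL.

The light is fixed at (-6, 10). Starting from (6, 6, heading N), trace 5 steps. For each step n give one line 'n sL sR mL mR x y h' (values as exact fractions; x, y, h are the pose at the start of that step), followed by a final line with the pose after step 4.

n=0: pose=(6,6,N); sL=30/41, sR=30/113; mL=1080/4633, mR=-2925/4633; mL+mR=-45/113 → advance -1; mR−mL=-4005/4633 → turn -1·90°
n=1: pose=(6,5,E); sL=60/229, sR=60/289; mL=1800/66181, mR=-22410/66181; mL+mR=-90/289 → advance -1; mR−mL=-24210/66181 → turn -1·90°
n=2: pose=(5,5,S); sL=3/13, sR=15/32; mL=-99/832, mR=-243/416; mL+mR=-45/64 → advance -1; mR−mL=-387/832 → turn -1·90°
n=3: pose=(5,6,W); sL=60/113, sR=12/13; mL=-288/1469, mR=-1746/1469; mL+mR=-18/13 → advance -1; mR−mL=-1458/1469 → turn -1·90°
n=4: pose=(6,6,N); sL=30/41, sR=30/113; mL=1080/4633, mR=-2925/4633; mL+mR=-45/113 → advance -1; mR−mL=-4005/4633 → turn -1·90°

0 30/41 30/113 1080/4633 -2925/4633 6 6 N
1 60/229 60/289 1800/66181 -22410/66181 6 5 E
2 3/13 15/32 -99/832 -243/416 5 5 S
3 60/113 12/13 -288/1469 -1746/1469 5 6 W
4 30/41 30/113 1080/4633 -2925/4633 6 6 N
final 6 5 E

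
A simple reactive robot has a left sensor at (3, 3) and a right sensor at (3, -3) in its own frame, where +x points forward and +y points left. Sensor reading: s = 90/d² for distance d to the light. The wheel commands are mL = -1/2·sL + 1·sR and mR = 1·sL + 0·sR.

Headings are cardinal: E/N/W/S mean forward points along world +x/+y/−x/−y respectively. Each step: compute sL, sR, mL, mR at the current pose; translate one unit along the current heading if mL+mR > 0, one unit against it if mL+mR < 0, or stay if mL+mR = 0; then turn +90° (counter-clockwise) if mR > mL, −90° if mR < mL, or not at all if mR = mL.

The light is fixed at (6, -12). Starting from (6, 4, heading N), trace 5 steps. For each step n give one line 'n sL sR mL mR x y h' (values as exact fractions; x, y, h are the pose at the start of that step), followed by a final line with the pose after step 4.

n=0: pose=(6,4,N); sL=9/37, sR=9/37; mL=9/74, mR=9/37; mL+mR=27/74 → advance +1; mR−mL=9/74 → turn +1·90°
n=1: pose=(6,5,W); sL=18/41, sR=90/409; mL=9/16769, mR=18/41; mL+mR=7371/16769 → advance +1; mR−mL=7353/16769 → turn +1·90°
n=2: pose=(5,5,S); sL=9/20, sR=45/106; mL=423/2120, mR=9/20; mL+mR=1377/2120 → advance +1; mR−mL=531/2120 → turn +1·90°
n=3: pose=(5,4,E); sL=18/73, sR=90/173; mL=5013/12629, mR=18/73; mL+mR=8127/12629 → advance +1; mR−mL=-1899/12629 → turn -1·90°
n=4: pose=(6,4,S); sL=45/89, sR=45/89; mL=45/178, mR=45/89; mL+mR=135/178 → advance +1; mR−mL=45/178 → turn +1·90°

0 9/37 9/37 9/74 9/37 6 4 N
1 18/41 90/409 9/16769 18/41 6 5 W
2 9/20 45/106 423/2120 9/20 5 5 S
3 18/73 90/173 5013/12629 18/73 5 4 E
4 45/89 45/89 45/178 45/89 6 4 S
final 6 3 E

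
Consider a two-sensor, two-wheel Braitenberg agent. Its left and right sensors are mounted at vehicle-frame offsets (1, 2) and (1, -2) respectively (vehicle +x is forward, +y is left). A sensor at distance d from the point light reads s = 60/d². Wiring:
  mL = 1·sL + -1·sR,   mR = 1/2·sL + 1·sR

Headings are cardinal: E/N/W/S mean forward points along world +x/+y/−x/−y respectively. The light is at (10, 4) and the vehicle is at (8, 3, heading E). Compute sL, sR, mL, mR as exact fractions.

30 6 24 21

left sensor world pos  = (9, 5); dL² = 2
right sensor world pos = (9, 1); dR² = 10
sL = 60/2 = 30
sR = 60/10 = 6
mL = 1·sL + -1·sR = 24
mR = 1/2·sL + 1·sR = 21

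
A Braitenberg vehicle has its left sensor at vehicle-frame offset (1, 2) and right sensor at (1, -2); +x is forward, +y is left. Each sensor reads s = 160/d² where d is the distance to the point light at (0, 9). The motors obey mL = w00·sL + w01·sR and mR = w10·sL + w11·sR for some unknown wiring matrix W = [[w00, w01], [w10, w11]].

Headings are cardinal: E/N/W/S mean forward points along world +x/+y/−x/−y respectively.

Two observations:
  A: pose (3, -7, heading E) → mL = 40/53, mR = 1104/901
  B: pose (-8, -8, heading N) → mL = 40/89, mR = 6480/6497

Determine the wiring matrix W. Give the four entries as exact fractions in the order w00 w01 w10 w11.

obs A: pose=(3,-7,E) → sL=40/53, sR=8/17, mL=40/53, mR=1104/901
obs B: pose=(-8,-8,N) → sL=40/89, sR=40/73, mL=40/89, mR=6480/6497
sensor matrix S = [[40/53, 8/17], [40/89, 40/73]]; det S = 1182720/5853797
solve [mL_A; mL_B] = S·[w00; w01] and [mR_A; mR_B] = S·[w10; w11]:
  w00 = 1, w01 = 0, w10 = 1, w11 = 1

1 0 1 1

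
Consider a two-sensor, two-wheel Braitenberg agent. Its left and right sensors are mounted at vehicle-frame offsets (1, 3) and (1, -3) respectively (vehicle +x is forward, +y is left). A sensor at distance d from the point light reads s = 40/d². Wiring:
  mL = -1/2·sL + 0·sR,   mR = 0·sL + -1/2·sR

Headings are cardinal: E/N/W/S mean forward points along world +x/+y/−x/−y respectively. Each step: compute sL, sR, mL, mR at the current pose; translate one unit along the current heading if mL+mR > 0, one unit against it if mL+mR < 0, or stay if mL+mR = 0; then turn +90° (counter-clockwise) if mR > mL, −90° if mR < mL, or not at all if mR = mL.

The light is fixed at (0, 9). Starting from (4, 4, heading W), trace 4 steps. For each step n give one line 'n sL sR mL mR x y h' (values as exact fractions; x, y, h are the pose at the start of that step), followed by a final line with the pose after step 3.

n=0: pose=(4,4,W); sL=40/73, sR=40/13; mL=-20/73, mR=-20/13; mL+mR=-1720/949 → advance -1; mR−mL=-1200/949 → turn -1·90°
n=1: pose=(5,4,N); sL=2, sR=1/2; mL=-1, mR=-1/4; mL+mR=-5/4 → advance -1; mR−mL=3/4 → turn +1·90°
n=2: pose=(5,3,W); sL=40/97, sR=8/5; mL=-20/97, mR=-4/5; mL+mR=-488/485 → advance -1; mR−mL=-288/485 → turn -1·90°
n=3: pose=(6,3,N); sL=20/17, sR=20/53; mL=-10/17, mR=-10/53; mL+mR=-700/901 → advance -1; mR−mL=360/901 → turn +1·90°

0 40/73 40/13 -20/73 -20/13 4 4 W
1 2 1/2 -1 -1/4 5 4 N
2 40/97 8/5 -20/97 -4/5 5 3 W
3 20/17 20/53 -10/17 -10/53 6 3 N
final 6 2 W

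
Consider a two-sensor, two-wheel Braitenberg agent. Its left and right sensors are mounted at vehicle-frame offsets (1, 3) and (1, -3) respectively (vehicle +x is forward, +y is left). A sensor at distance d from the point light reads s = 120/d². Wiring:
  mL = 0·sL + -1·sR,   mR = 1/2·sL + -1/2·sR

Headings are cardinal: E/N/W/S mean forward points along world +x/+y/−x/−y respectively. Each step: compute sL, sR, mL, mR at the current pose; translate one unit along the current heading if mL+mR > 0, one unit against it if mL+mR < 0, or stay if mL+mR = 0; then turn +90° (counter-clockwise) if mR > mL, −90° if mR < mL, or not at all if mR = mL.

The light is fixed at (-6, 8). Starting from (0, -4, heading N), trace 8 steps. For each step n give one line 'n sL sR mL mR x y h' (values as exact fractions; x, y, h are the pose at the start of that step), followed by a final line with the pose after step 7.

0 12/13 60/101 -60/101 216/1313 0 -4 N
1 120/281 24/25 -24/25 -1872/7025 0 -5 W
2 15/37 30/53 -30/53 -315/3922 1 -5 S
3 24/29 120/289 -120/289 1728/8381 1 -4 E
4 12/13 60/101 -60/101 216/1313 0 -4 N
5 120/281 24/25 -24/25 -1872/7025 0 -5 W
6 15/37 30/53 -30/53 -315/3922 1 -5 S
7 24/29 120/289 -120/289 1728/8381 1 -4 E
final 0 -4 N

n=0: pose=(0,-4,N); sL=12/13, sR=60/101; mL=-60/101, mR=216/1313; mL+mR=-564/1313 → advance -1; mR−mL=996/1313 → turn +1·90°
n=1: pose=(0,-5,W); sL=120/281, sR=24/25; mL=-24/25, mR=-1872/7025; mL+mR=-8616/7025 → advance -1; mR−mL=4872/7025 → turn +1·90°
n=2: pose=(1,-5,S); sL=15/37, sR=30/53; mL=-30/53, mR=-315/3922; mL+mR=-2535/3922 → advance -1; mR−mL=1905/3922 → turn +1·90°
n=3: pose=(1,-4,E); sL=24/29, sR=120/289; mL=-120/289, mR=1728/8381; mL+mR=-1752/8381 → advance -1; mR−mL=5208/8381 → turn +1·90°
n=4: pose=(0,-4,N); sL=12/13, sR=60/101; mL=-60/101, mR=216/1313; mL+mR=-564/1313 → advance -1; mR−mL=996/1313 → turn +1·90°
n=5: pose=(0,-5,W); sL=120/281, sR=24/25; mL=-24/25, mR=-1872/7025; mL+mR=-8616/7025 → advance -1; mR−mL=4872/7025 → turn +1·90°
n=6: pose=(1,-5,S); sL=15/37, sR=30/53; mL=-30/53, mR=-315/3922; mL+mR=-2535/3922 → advance -1; mR−mL=1905/3922 → turn +1·90°
n=7: pose=(1,-4,E); sL=24/29, sR=120/289; mL=-120/289, mR=1728/8381; mL+mR=-1752/8381 → advance -1; mR−mL=5208/8381 → turn +1·90°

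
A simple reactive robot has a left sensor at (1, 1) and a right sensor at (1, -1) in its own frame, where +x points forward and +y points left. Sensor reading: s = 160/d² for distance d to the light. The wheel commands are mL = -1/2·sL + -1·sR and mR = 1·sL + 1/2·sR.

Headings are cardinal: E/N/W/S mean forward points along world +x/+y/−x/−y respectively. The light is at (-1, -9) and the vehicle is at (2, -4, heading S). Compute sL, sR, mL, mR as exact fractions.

left sensor world pos  = (3, -5); dL² = 32
right sensor world pos = (1, -5); dR² = 20
sL = 160/32 = 5
sR = 160/20 = 8
mL = -1/2·sL + -1·sR = -21/2
mR = 1·sL + 1/2·sR = 9

5 8 -21/2 9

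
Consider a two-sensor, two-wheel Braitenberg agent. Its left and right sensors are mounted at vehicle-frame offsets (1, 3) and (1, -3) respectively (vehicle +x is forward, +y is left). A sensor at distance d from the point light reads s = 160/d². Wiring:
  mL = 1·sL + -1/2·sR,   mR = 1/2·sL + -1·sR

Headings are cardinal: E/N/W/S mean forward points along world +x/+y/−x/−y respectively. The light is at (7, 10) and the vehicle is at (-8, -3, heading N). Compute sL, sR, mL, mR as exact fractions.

left sensor world pos  = (-11, -2); dL² = 468
right sensor world pos = (-5, -2); dR² = 288
sL = 160/468 = 40/117
sR = 160/288 = 5/9
mL = 1·sL + -1/2·sR = 5/78
mR = 1/2·sL + -1·sR = -5/13

40/117 5/9 5/78 -5/13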